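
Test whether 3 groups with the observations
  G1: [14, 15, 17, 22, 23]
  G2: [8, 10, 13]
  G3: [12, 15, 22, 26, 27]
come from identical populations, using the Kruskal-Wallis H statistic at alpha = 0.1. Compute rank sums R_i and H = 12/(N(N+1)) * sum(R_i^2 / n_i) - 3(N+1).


Step 1: Combine all N = 13 observations and assign midranks.
sorted (value, group, rank): (8,G2,1), (10,G2,2), (12,G3,3), (13,G2,4), (14,G1,5), (15,G1,6.5), (15,G3,6.5), (17,G1,8), (22,G1,9.5), (22,G3,9.5), (23,G1,11), (26,G3,12), (27,G3,13)
Step 2: Sum ranks within each group.
R_1 = 40 (n_1 = 5)
R_2 = 7 (n_2 = 3)
R_3 = 44 (n_3 = 5)
Step 3: H = 12/(N(N+1)) * sum(R_i^2/n_i) - 3(N+1)
     = 12/(13*14) * (40^2/5 + 7^2/3 + 44^2/5) - 3*14
     = 0.065934 * 723.533 - 42
     = 5.705495.
Step 4: Ties present; correction factor C = 1 - 12/(13^3 - 13) = 0.994505. Corrected H = 5.705495 / 0.994505 = 5.737017.
Step 5: Under H0, H ~ chi^2(2); p-value = 0.056784.
Step 6: alpha = 0.1. reject H0.

H = 5.7370, df = 2, p = 0.056784, reject H0.


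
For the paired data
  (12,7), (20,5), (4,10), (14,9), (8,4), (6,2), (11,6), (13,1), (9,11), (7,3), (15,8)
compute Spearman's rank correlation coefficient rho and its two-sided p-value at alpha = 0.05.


Step 1: Rank x and y separately (midranks; no ties here).
rank(x): 12->7, 20->11, 4->1, 14->9, 8->4, 6->2, 11->6, 13->8, 9->5, 7->3, 15->10
rank(y): 7->7, 5->5, 10->10, 9->9, 4->4, 2->2, 6->6, 1->1, 11->11, 3->3, 8->8
Step 2: d_i = R_x(i) - R_y(i); compute d_i^2.
  (7-7)^2=0, (11-5)^2=36, (1-10)^2=81, (9-9)^2=0, (4-4)^2=0, (2-2)^2=0, (6-6)^2=0, (8-1)^2=49, (5-11)^2=36, (3-3)^2=0, (10-8)^2=4
sum(d^2) = 206.
Step 3: rho = 1 - 6*206 / (11*(11^2 - 1)) = 1 - 1236/1320 = 0.063636.
Step 4: Under H0, t = rho * sqrt((n-2)/(1-rho^2)) = 0.1913 ~ t(9).
Step 5: Two-sided p-value from the t-distribution with 9 df = 0.852539.
Step 6: alpha = 0.05. fail to reject H0.

rho = 0.0636, p = 0.852539, fail to reject H0 at alpha = 0.05.


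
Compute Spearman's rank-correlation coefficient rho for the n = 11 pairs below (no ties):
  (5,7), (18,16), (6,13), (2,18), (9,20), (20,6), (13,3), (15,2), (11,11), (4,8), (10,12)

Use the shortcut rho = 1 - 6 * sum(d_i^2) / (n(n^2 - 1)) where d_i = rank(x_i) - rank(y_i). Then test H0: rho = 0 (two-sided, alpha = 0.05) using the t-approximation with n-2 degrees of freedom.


Step 1: Rank x and y separately (midranks; no ties here).
rank(x): 5->3, 18->10, 6->4, 2->1, 9->5, 20->11, 13->8, 15->9, 11->7, 4->2, 10->6
rank(y): 7->4, 16->9, 13->8, 18->10, 20->11, 6->3, 3->2, 2->1, 11->6, 8->5, 12->7
Step 2: d_i = R_x(i) - R_y(i); compute d_i^2.
  (3-4)^2=1, (10-9)^2=1, (4-8)^2=16, (1-10)^2=81, (5-11)^2=36, (11-3)^2=64, (8-2)^2=36, (9-1)^2=64, (7-6)^2=1, (2-5)^2=9, (6-7)^2=1
sum(d^2) = 310.
Step 3: rho = 1 - 6*310 / (11*(11^2 - 1)) = 1 - 1860/1320 = -0.409091.
Step 4: Under H0, t = rho * sqrt((n-2)/(1-rho^2)) = -1.3450 ~ t(9).
Step 5: Two-sided p-value from the t-distribution with 9 df = 0.211545.
Step 6: alpha = 0.05. fail to reject H0.

rho = -0.4091, p = 0.211545, fail to reject H0 at alpha = 0.05.


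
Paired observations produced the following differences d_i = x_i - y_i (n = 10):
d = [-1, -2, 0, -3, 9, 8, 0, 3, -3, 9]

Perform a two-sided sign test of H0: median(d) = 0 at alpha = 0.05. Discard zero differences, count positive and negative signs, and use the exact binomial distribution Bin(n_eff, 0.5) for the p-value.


Step 1: Discard zero differences. Original n = 10; n_eff = number of nonzero differences = 8.
Nonzero differences (with sign): -1, -2, -3, +9, +8, +3, -3, +9
Step 2: Count signs: positive = 4, negative = 4.
Step 3: Under H0: P(positive) = 0.5, so the number of positives S ~ Bin(8, 0.5).
Step 4: Two-sided exact p-value = sum of Bin(8,0.5) probabilities at or below the observed probability = 1.000000.
Step 5: alpha = 0.05. fail to reject H0.

n_eff = 8, pos = 4, neg = 4, p = 1.000000, fail to reject H0.


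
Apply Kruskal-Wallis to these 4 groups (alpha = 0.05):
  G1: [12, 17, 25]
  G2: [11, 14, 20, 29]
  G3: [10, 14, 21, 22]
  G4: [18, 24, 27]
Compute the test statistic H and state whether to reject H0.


Step 1: Combine all N = 14 observations and assign midranks.
sorted (value, group, rank): (10,G3,1), (11,G2,2), (12,G1,3), (14,G2,4.5), (14,G3,4.5), (17,G1,6), (18,G4,7), (20,G2,8), (21,G3,9), (22,G3,10), (24,G4,11), (25,G1,12), (27,G4,13), (29,G2,14)
Step 2: Sum ranks within each group.
R_1 = 21 (n_1 = 3)
R_2 = 28.5 (n_2 = 4)
R_3 = 24.5 (n_3 = 4)
R_4 = 31 (n_4 = 3)
Step 3: H = 12/(N(N+1)) * sum(R_i^2/n_i) - 3(N+1)
     = 12/(14*15) * (21^2/3 + 28.5^2/4 + 24.5^2/4 + 31^2/3) - 3*15
     = 0.057143 * 820.458 - 45
     = 1.883333.
Step 4: Ties present; correction factor C = 1 - 6/(14^3 - 14) = 0.997802. Corrected H = 1.883333 / 0.997802 = 1.887482.
Step 5: Under H0, H ~ chi^2(3); p-value = 0.596085.
Step 6: alpha = 0.05. fail to reject H0.

H = 1.8875, df = 3, p = 0.596085, fail to reject H0.


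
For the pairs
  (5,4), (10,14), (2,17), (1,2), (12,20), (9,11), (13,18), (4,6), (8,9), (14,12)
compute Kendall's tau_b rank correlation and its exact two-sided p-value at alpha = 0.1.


Step 1: Enumerate the 45 unordered pairs (i,j) with i<j and classify each by sign(x_j-x_i) * sign(y_j-y_i).
  (1,2):dx=+5,dy=+10->C; (1,3):dx=-3,dy=+13->D; (1,4):dx=-4,dy=-2->C; (1,5):dx=+7,dy=+16->C
  (1,6):dx=+4,dy=+7->C; (1,7):dx=+8,dy=+14->C; (1,8):dx=-1,dy=+2->D; (1,9):dx=+3,dy=+5->C
  (1,10):dx=+9,dy=+8->C; (2,3):dx=-8,dy=+3->D; (2,4):dx=-9,dy=-12->C; (2,5):dx=+2,dy=+6->C
  (2,6):dx=-1,dy=-3->C; (2,7):dx=+3,dy=+4->C; (2,8):dx=-6,dy=-8->C; (2,9):dx=-2,dy=-5->C
  (2,10):dx=+4,dy=-2->D; (3,4):dx=-1,dy=-15->C; (3,5):dx=+10,dy=+3->C; (3,6):dx=+7,dy=-6->D
  (3,7):dx=+11,dy=+1->C; (3,8):dx=+2,dy=-11->D; (3,9):dx=+6,dy=-8->D; (3,10):dx=+12,dy=-5->D
  (4,5):dx=+11,dy=+18->C; (4,6):dx=+8,dy=+9->C; (4,7):dx=+12,dy=+16->C; (4,8):dx=+3,dy=+4->C
  (4,9):dx=+7,dy=+7->C; (4,10):dx=+13,dy=+10->C; (5,6):dx=-3,dy=-9->C; (5,7):dx=+1,dy=-2->D
  (5,8):dx=-8,dy=-14->C; (5,9):dx=-4,dy=-11->C; (5,10):dx=+2,dy=-8->D; (6,7):dx=+4,dy=+7->C
  (6,8):dx=-5,dy=-5->C; (6,9):dx=-1,dy=-2->C; (6,10):dx=+5,dy=+1->C; (7,8):dx=-9,dy=-12->C
  (7,9):dx=-5,dy=-9->C; (7,10):dx=+1,dy=-6->D; (8,9):dx=+4,dy=+3->C; (8,10):dx=+10,dy=+6->C
  (9,10):dx=+6,dy=+3->C
Step 2: C = 34, D = 11, total pairs = 45.
Step 3: tau = (C - D)/(n(n-1)/2) = (34 - 11)/45 = 0.511111.
Step 4: Exact two-sided p-value (enumerate n! = 3628800 permutations of y under H0): p = 0.046623.
Step 5: alpha = 0.1. reject H0.

tau_b = 0.5111 (C=34, D=11), p = 0.046623, reject H0.


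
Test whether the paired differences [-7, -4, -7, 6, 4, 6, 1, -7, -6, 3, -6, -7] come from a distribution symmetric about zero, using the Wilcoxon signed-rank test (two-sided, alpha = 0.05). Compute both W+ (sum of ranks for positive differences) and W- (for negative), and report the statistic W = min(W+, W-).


Step 1: Drop any zero differences (none here) and take |d_i|.
|d| = [7, 4, 7, 6, 4, 6, 1, 7, 6, 3, 6, 7]
Step 2: Midrank |d_i| (ties get averaged ranks).
ranks: |7|->10.5, |4|->3.5, |7|->10.5, |6|->6.5, |4|->3.5, |6|->6.5, |1|->1, |7|->10.5, |6|->6.5, |3|->2, |6|->6.5, |7|->10.5
Step 3: Attach original signs; sum ranks with positive sign and with negative sign.
W+ = 6.5 + 3.5 + 6.5 + 1 + 2 = 19.5
W- = 10.5 + 3.5 + 10.5 + 10.5 + 6.5 + 6.5 + 10.5 = 58.5
(Check: W+ + W- = 78 should equal n(n+1)/2 = 78.)
Step 4: Test statistic W = min(W+, W-) = 19.5.
Step 5: Ties in |d|, so use the tie-corrected normal approximation.
        E[W] = n(n+1)/4 = 12*13/4 = 39.
        Tie groups: |d|=4 (t=2), |d|=6 (t=4), |d|=7 (t=4); sum(t^3 - t) = 126.
        Var[W] = n(n+1)(2n+1)/24 - sum(t^3-t)/48 = 3900/24 - 126/48 = 159.875.
        z = (W - E[W]) / sqrt(Var[W]) = (19.5 - 39) / 12.6442 = -1.5422.
        Two-sided p = 2*Phi(z) = 0.123022.
Step 6: alpha = 0.05. fail to reject H0.

W+ = 19.5, W- = 58.5, W = min = 19.5, p = 0.123022, fail to reject H0.


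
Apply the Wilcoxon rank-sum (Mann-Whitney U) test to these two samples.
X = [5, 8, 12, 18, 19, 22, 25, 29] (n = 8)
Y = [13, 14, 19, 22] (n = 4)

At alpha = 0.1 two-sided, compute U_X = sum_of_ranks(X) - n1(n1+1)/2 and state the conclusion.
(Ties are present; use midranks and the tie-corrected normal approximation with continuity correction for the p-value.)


Step 1: Combine and sort all 12 observations; assign midranks.
sorted (value, group): (5,X), (8,X), (12,X), (13,Y), (14,Y), (18,X), (19,X), (19,Y), (22,X), (22,Y), (25,X), (29,X)
ranks: 5->1, 8->2, 12->3, 13->4, 14->5, 18->6, 19->7.5, 19->7.5, 22->9.5, 22->9.5, 25->11, 29->12
Step 2: Rank sum for X: R1 = 1 + 2 + 3 + 6 + 7.5 + 9.5 + 11 + 12 = 52.
Step 3: U_X = R1 - n1(n1+1)/2 = 52 - 8*9/2 = 52 - 36 = 16.
       U_Y = n1*n2 - U_X = 32 - 16 = 16.
Step 4: Ties are present, so use the tie-corrected normal approximation (with continuity correction) for the p-value.
Step 5: p-value = 1.000000; compare to alpha = 0.1. fail to reject H0.

U_X = 16, p = 1.000000, fail to reject H0 at alpha = 0.1.


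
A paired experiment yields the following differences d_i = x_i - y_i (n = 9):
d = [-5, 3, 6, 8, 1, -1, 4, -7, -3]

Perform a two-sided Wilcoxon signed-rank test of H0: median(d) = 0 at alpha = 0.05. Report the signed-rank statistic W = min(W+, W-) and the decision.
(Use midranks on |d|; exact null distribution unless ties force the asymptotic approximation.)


Step 1: Drop any zero differences (none here) and take |d_i|.
|d| = [5, 3, 6, 8, 1, 1, 4, 7, 3]
Step 2: Midrank |d_i| (ties get averaged ranks).
ranks: |5|->6, |3|->3.5, |6|->7, |8|->9, |1|->1.5, |1|->1.5, |4|->5, |7|->8, |3|->3.5
Step 3: Attach original signs; sum ranks with positive sign and with negative sign.
W+ = 3.5 + 7 + 9 + 1.5 + 5 = 26
W- = 6 + 1.5 + 8 + 3.5 = 19
(Check: W+ + W- = 45 should equal n(n+1)/2 = 45.)
Step 4: Test statistic W = min(W+, W-) = 19.
Step 5: Ties in |d|, so use the tie-corrected normal approximation.
        E[W] = n(n+1)/4 = 9*10/4 = 22.5.
        Tie groups: |d|=1 (t=2), |d|=3 (t=2); sum(t^3 - t) = 12.
        Var[W] = n(n+1)(2n+1)/24 - sum(t^3-t)/48 = 1710/24 - 12/48 = 71.
        z = (W - E[W]) / sqrt(Var[W]) = (19 - 22.5) / 8.4261 = -0.4154.
        Two-sided p = 2*Phi(z) = 0.677868.
Step 6: alpha = 0.05. fail to reject H0.

W+ = 26, W- = 19, W = min = 19, p = 0.677868, fail to reject H0.


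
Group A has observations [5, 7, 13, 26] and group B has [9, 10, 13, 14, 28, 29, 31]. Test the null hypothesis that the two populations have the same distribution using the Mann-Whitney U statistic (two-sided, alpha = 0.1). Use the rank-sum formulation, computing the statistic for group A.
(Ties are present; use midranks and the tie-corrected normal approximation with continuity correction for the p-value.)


Step 1: Combine and sort all 11 observations; assign midranks.
sorted (value, group): (5,X), (7,X), (9,Y), (10,Y), (13,X), (13,Y), (14,Y), (26,X), (28,Y), (29,Y), (31,Y)
ranks: 5->1, 7->2, 9->3, 10->4, 13->5.5, 13->5.5, 14->7, 26->8, 28->9, 29->10, 31->11
Step 2: Rank sum for X: R1 = 1 + 2 + 5.5 + 8 = 16.5.
Step 3: U_X = R1 - n1(n1+1)/2 = 16.5 - 4*5/2 = 16.5 - 10 = 6.5.
       U_Y = n1*n2 - U_X = 28 - 6.5 = 21.5.
Step 4: Ties are present, so use the tie-corrected normal approximation (with continuity correction) for the p-value.
Step 5: p-value = 0.184875; compare to alpha = 0.1. fail to reject H0.

U_X = 6.5, p = 0.184875, fail to reject H0 at alpha = 0.1.


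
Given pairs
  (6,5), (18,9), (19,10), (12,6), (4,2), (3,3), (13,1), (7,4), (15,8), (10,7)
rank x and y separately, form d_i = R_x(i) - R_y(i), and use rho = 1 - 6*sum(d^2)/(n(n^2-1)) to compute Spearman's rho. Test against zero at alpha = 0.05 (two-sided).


Step 1: Rank x and y separately (midranks; no ties here).
rank(x): 6->3, 18->9, 19->10, 12->6, 4->2, 3->1, 13->7, 7->4, 15->8, 10->5
rank(y): 5->5, 9->9, 10->10, 6->6, 2->2, 3->3, 1->1, 4->4, 8->8, 7->7
Step 2: d_i = R_x(i) - R_y(i); compute d_i^2.
  (3-5)^2=4, (9-9)^2=0, (10-10)^2=0, (6-6)^2=0, (2-2)^2=0, (1-3)^2=4, (7-1)^2=36, (4-4)^2=0, (8-8)^2=0, (5-7)^2=4
sum(d^2) = 48.
Step 3: rho = 1 - 6*48 / (10*(10^2 - 1)) = 1 - 288/990 = 0.709091.
Step 4: Under H0, t = rho * sqrt((n-2)/(1-rho^2)) = 2.8444 ~ t(8).
Step 5: Two-sided p-value from the t-distribution with 8 df = 0.021666.
Step 6: alpha = 0.05. reject H0.

rho = 0.7091, p = 0.021666, reject H0 at alpha = 0.05.


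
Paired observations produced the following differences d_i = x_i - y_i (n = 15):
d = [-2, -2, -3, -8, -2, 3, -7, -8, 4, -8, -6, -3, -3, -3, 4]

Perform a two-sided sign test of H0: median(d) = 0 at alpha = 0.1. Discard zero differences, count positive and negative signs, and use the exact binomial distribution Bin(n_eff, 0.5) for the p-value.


Step 1: Discard zero differences. Original n = 15; n_eff = number of nonzero differences = 15.
Nonzero differences (with sign): -2, -2, -3, -8, -2, +3, -7, -8, +4, -8, -6, -3, -3, -3, +4
Step 2: Count signs: positive = 3, negative = 12.
Step 3: Under H0: P(positive) = 0.5, so the number of positives S ~ Bin(15, 0.5).
Step 4: Two-sided exact p-value = sum of Bin(15,0.5) probabilities at or below the observed probability = 0.035156.
Step 5: alpha = 0.1. reject H0.

n_eff = 15, pos = 3, neg = 12, p = 0.035156, reject H0.


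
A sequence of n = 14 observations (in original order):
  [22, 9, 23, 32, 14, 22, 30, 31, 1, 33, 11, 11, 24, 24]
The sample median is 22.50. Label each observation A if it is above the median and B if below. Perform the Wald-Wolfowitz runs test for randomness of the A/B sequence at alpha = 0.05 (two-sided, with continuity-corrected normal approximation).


Step 1: Compute median = 22.50; label A = above, B = below.
Labels in order: BBAABBAABABBAA  (n_A = 7, n_B = 7)
Step 2: Count runs R = 8.
Step 3: Under H0 (random ordering), E[R] = 2*n_A*n_B/(n_A+n_B) + 1 = 2*7*7/14 + 1 = 8.0000.
        Var[R] = 2*n_A*n_B*(2*n_A*n_B - n_A - n_B) / ((n_A+n_B)^2 * (n_A+n_B-1)) = 8232/2548 = 3.2308.
        SD[R] = 1.7974.
Step 4: R = E[R], so z = 0 with no continuity correction.
Step 5: Two-sided p-value via normal approximation = 2*(1 - Phi(|z|)) = 1.000000.
Step 6: alpha = 0.05. fail to reject H0.

R = 8, z = 0.0000, p = 1.000000, fail to reject H0.


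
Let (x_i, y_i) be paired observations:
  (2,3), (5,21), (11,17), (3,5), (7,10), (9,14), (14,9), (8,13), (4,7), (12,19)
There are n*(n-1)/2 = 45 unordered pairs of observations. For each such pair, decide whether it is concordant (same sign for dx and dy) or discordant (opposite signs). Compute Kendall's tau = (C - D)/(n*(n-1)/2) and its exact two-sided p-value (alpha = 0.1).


Step 1: Enumerate the 45 unordered pairs (i,j) with i<j and classify each by sign(x_j-x_i) * sign(y_j-y_i).
  (1,2):dx=+3,dy=+18->C; (1,3):dx=+9,dy=+14->C; (1,4):dx=+1,dy=+2->C; (1,5):dx=+5,dy=+7->C
  (1,6):dx=+7,dy=+11->C; (1,7):dx=+12,dy=+6->C; (1,8):dx=+6,dy=+10->C; (1,9):dx=+2,dy=+4->C
  (1,10):dx=+10,dy=+16->C; (2,3):dx=+6,dy=-4->D; (2,4):dx=-2,dy=-16->C; (2,5):dx=+2,dy=-11->D
  (2,6):dx=+4,dy=-7->D; (2,7):dx=+9,dy=-12->D; (2,8):dx=+3,dy=-8->D; (2,9):dx=-1,dy=-14->C
  (2,10):dx=+7,dy=-2->D; (3,4):dx=-8,dy=-12->C; (3,5):dx=-4,dy=-7->C; (3,6):dx=-2,dy=-3->C
  (3,7):dx=+3,dy=-8->D; (3,8):dx=-3,dy=-4->C; (3,9):dx=-7,dy=-10->C; (3,10):dx=+1,dy=+2->C
  (4,5):dx=+4,dy=+5->C; (4,6):dx=+6,dy=+9->C; (4,7):dx=+11,dy=+4->C; (4,8):dx=+5,dy=+8->C
  (4,9):dx=+1,dy=+2->C; (4,10):dx=+9,dy=+14->C; (5,6):dx=+2,dy=+4->C; (5,7):dx=+7,dy=-1->D
  (5,8):dx=+1,dy=+3->C; (5,9):dx=-3,dy=-3->C; (5,10):dx=+5,dy=+9->C; (6,7):dx=+5,dy=-5->D
  (6,8):dx=-1,dy=-1->C; (6,9):dx=-5,dy=-7->C; (6,10):dx=+3,dy=+5->C; (7,8):dx=-6,dy=+4->D
  (7,9):dx=-10,dy=-2->C; (7,10):dx=-2,dy=+10->D; (8,9):dx=-4,dy=-6->C; (8,10):dx=+4,dy=+6->C
  (9,10):dx=+8,dy=+12->C
Step 2: C = 34, D = 11, total pairs = 45.
Step 3: tau = (C - D)/(n(n-1)/2) = (34 - 11)/45 = 0.511111.
Step 4: Exact two-sided p-value (enumerate n! = 3628800 permutations of y under H0): p = 0.046623.
Step 5: alpha = 0.1. reject H0.

tau_b = 0.5111 (C=34, D=11), p = 0.046623, reject H0.


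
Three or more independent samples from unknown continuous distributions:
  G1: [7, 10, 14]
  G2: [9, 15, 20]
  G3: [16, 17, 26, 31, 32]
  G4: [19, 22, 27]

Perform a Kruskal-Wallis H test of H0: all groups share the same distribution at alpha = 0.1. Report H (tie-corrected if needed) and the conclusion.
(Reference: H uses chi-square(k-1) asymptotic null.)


Step 1: Combine all N = 14 observations and assign midranks.
sorted (value, group, rank): (7,G1,1), (9,G2,2), (10,G1,3), (14,G1,4), (15,G2,5), (16,G3,6), (17,G3,7), (19,G4,8), (20,G2,9), (22,G4,10), (26,G3,11), (27,G4,12), (31,G3,13), (32,G3,14)
Step 2: Sum ranks within each group.
R_1 = 8 (n_1 = 3)
R_2 = 16 (n_2 = 3)
R_3 = 51 (n_3 = 5)
R_4 = 30 (n_4 = 3)
Step 3: H = 12/(N(N+1)) * sum(R_i^2/n_i) - 3(N+1)
     = 12/(14*15) * (8^2/3 + 16^2/3 + 51^2/5 + 30^2/3) - 3*15
     = 0.057143 * 926.867 - 45
     = 7.963810.
Step 4: No ties, so H is used without correction.
Step 5: Under H0, H ~ chi^2(3); p-value = 0.046766.
Step 6: alpha = 0.1. reject H0.

H = 7.9638, df = 3, p = 0.046766, reject H0.


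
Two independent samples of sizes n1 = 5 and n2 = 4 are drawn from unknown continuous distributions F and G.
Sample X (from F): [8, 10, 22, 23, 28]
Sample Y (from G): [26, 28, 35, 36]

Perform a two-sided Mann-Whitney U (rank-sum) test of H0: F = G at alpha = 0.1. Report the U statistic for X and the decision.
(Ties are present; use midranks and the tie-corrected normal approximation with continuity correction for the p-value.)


Step 1: Combine and sort all 9 observations; assign midranks.
sorted (value, group): (8,X), (10,X), (22,X), (23,X), (26,Y), (28,X), (28,Y), (35,Y), (36,Y)
ranks: 8->1, 10->2, 22->3, 23->4, 26->5, 28->6.5, 28->6.5, 35->8, 36->9
Step 2: Rank sum for X: R1 = 1 + 2 + 3 + 4 + 6.5 = 16.5.
Step 3: U_X = R1 - n1(n1+1)/2 = 16.5 - 5*6/2 = 16.5 - 15 = 1.5.
       U_Y = n1*n2 - U_X = 20 - 1.5 = 18.5.
Step 4: Ties are present, so use the tie-corrected normal approximation (with continuity correction) for the p-value.
Step 5: p-value = 0.049090; compare to alpha = 0.1. reject H0.

U_X = 1.5, p = 0.049090, reject H0 at alpha = 0.1.


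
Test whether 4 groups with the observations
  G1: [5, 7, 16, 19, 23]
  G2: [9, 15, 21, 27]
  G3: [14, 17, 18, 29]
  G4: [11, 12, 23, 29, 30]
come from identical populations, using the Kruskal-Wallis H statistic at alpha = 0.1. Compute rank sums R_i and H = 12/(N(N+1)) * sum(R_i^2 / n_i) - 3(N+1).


Step 1: Combine all N = 18 observations and assign midranks.
sorted (value, group, rank): (5,G1,1), (7,G1,2), (9,G2,3), (11,G4,4), (12,G4,5), (14,G3,6), (15,G2,7), (16,G1,8), (17,G3,9), (18,G3,10), (19,G1,11), (21,G2,12), (23,G1,13.5), (23,G4,13.5), (27,G2,15), (29,G3,16.5), (29,G4,16.5), (30,G4,18)
Step 2: Sum ranks within each group.
R_1 = 35.5 (n_1 = 5)
R_2 = 37 (n_2 = 4)
R_3 = 41.5 (n_3 = 4)
R_4 = 57 (n_4 = 5)
Step 3: H = 12/(N(N+1)) * sum(R_i^2/n_i) - 3(N+1)
     = 12/(18*19) * (35.5^2/5 + 37^2/4 + 41.5^2/4 + 57^2/5) - 3*19
     = 0.035088 * 1674.66 - 57
     = 1.760088.
Step 4: Ties present; correction factor C = 1 - 12/(18^3 - 18) = 0.997936. Corrected H = 1.760088 / 0.997936 = 1.763728.
Step 5: Under H0, H ~ chi^2(3); p-value = 0.622860.
Step 6: alpha = 0.1. fail to reject H0.

H = 1.7637, df = 3, p = 0.622860, fail to reject H0.


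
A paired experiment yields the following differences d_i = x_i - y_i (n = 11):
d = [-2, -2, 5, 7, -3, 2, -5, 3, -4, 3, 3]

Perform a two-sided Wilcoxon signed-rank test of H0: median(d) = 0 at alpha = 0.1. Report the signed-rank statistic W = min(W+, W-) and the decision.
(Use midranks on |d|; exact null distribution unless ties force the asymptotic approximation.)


Step 1: Drop any zero differences (none here) and take |d_i|.
|d| = [2, 2, 5, 7, 3, 2, 5, 3, 4, 3, 3]
Step 2: Midrank |d_i| (ties get averaged ranks).
ranks: |2|->2, |2|->2, |5|->9.5, |7|->11, |3|->5.5, |2|->2, |5|->9.5, |3|->5.5, |4|->8, |3|->5.5, |3|->5.5
Step 3: Attach original signs; sum ranks with positive sign and with negative sign.
W+ = 9.5 + 11 + 2 + 5.5 + 5.5 + 5.5 = 39
W- = 2 + 2 + 5.5 + 9.5 + 8 = 27
(Check: W+ + W- = 66 should equal n(n+1)/2 = 66.)
Step 4: Test statistic W = min(W+, W-) = 27.
Step 5: Ties in |d|, so use the tie-corrected normal approximation.
        E[W] = n(n+1)/4 = 11*12/4 = 33.
        Tie groups: |d|=2 (t=3), |d|=3 (t=4), |d|=5 (t=2); sum(t^3 - t) = 90.
        Var[W] = n(n+1)(2n+1)/24 - sum(t^3-t)/48 = 3036/24 - 90/48 = 124.625.
        z = (W - E[W]) / sqrt(Var[W]) = (27 - 33) / 11.1636 = -0.5375.
        Two-sided p = 2*Phi(z) = 0.590948.
Step 6: alpha = 0.1. fail to reject H0.

W+ = 39, W- = 27, W = min = 27, p = 0.590948, fail to reject H0.


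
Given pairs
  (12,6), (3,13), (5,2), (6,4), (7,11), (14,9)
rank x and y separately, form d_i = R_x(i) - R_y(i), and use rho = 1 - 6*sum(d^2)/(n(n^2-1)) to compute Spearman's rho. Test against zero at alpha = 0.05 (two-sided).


Step 1: Rank x and y separately (midranks; no ties here).
rank(x): 12->5, 3->1, 5->2, 6->3, 7->4, 14->6
rank(y): 6->3, 13->6, 2->1, 4->2, 11->5, 9->4
Step 2: d_i = R_x(i) - R_y(i); compute d_i^2.
  (5-3)^2=4, (1-6)^2=25, (2-1)^2=1, (3-2)^2=1, (4-5)^2=1, (6-4)^2=4
sum(d^2) = 36.
Step 3: rho = 1 - 6*36 / (6*(6^2 - 1)) = 1 - 216/210 = -0.028571.
Step 4: Under H0, t = rho * sqrt((n-2)/(1-rho^2)) = -0.0572 ~ t(4).
Step 5: Two-sided p-value from the t-distribution with 4 df = 0.957155.
Step 6: alpha = 0.05. fail to reject H0.

rho = -0.0286, p = 0.957155, fail to reject H0 at alpha = 0.05.


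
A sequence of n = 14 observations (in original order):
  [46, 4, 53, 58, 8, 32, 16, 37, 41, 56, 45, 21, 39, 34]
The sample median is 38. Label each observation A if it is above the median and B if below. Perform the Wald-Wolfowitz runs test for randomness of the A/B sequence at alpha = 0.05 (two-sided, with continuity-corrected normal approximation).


Step 1: Compute median = 38; label A = above, B = below.
Labels in order: ABAABBBBAAABAB  (n_A = 7, n_B = 7)
Step 2: Count runs R = 8.
Step 3: Under H0 (random ordering), E[R] = 2*n_A*n_B/(n_A+n_B) + 1 = 2*7*7/14 + 1 = 8.0000.
        Var[R] = 2*n_A*n_B*(2*n_A*n_B - n_A - n_B) / ((n_A+n_B)^2 * (n_A+n_B-1)) = 8232/2548 = 3.2308.
        SD[R] = 1.7974.
Step 4: R = E[R], so z = 0 with no continuity correction.
Step 5: Two-sided p-value via normal approximation = 2*(1 - Phi(|z|)) = 1.000000.
Step 6: alpha = 0.05. fail to reject H0.

R = 8, z = 0.0000, p = 1.000000, fail to reject H0.


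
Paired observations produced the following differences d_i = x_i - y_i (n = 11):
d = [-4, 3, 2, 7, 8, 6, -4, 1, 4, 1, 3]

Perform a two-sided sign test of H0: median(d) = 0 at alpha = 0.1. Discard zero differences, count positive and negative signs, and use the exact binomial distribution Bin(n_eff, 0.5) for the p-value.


Step 1: Discard zero differences. Original n = 11; n_eff = number of nonzero differences = 11.
Nonzero differences (with sign): -4, +3, +2, +7, +8, +6, -4, +1, +4, +1, +3
Step 2: Count signs: positive = 9, negative = 2.
Step 3: Under H0: P(positive) = 0.5, so the number of positives S ~ Bin(11, 0.5).
Step 4: Two-sided exact p-value = sum of Bin(11,0.5) probabilities at or below the observed probability = 0.065430.
Step 5: alpha = 0.1. reject H0.

n_eff = 11, pos = 9, neg = 2, p = 0.065430, reject H0.


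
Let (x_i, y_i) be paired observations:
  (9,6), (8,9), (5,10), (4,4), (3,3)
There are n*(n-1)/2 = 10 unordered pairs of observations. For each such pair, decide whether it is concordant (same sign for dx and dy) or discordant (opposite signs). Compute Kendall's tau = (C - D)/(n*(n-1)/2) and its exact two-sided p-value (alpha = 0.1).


Step 1: Enumerate the 10 unordered pairs (i,j) with i<j and classify each by sign(x_j-x_i) * sign(y_j-y_i).
  (1,2):dx=-1,dy=+3->D; (1,3):dx=-4,dy=+4->D; (1,4):dx=-5,dy=-2->C; (1,5):dx=-6,dy=-3->C
  (2,3):dx=-3,dy=+1->D; (2,4):dx=-4,dy=-5->C; (2,5):dx=-5,dy=-6->C; (3,4):dx=-1,dy=-6->C
  (3,5):dx=-2,dy=-7->C; (4,5):dx=-1,dy=-1->C
Step 2: C = 7, D = 3, total pairs = 10.
Step 3: tau = (C - D)/(n(n-1)/2) = (7 - 3)/10 = 0.400000.
Step 4: Exact two-sided p-value (enumerate n! = 120 permutations of y under H0): p = 0.483333.
Step 5: alpha = 0.1. fail to reject H0.

tau_b = 0.4000 (C=7, D=3), p = 0.483333, fail to reject H0.


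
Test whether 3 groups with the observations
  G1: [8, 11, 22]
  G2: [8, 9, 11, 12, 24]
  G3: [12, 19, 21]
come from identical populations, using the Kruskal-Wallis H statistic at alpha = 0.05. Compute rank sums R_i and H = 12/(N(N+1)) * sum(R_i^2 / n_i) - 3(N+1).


Step 1: Combine all N = 11 observations and assign midranks.
sorted (value, group, rank): (8,G1,1.5), (8,G2,1.5), (9,G2,3), (11,G1,4.5), (11,G2,4.5), (12,G2,6.5), (12,G3,6.5), (19,G3,8), (21,G3,9), (22,G1,10), (24,G2,11)
Step 2: Sum ranks within each group.
R_1 = 16 (n_1 = 3)
R_2 = 26.5 (n_2 = 5)
R_3 = 23.5 (n_3 = 3)
Step 3: H = 12/(N(N+1)) * sum(R_i^2/n_i) - 3(N+1)
     = 12/(11*12) * (16^2/3 + 26.5^2/5 + 23.5^2/3) - 3*12
     = 0.090909 * 409.867 - 36
     = 1.260606.
Step 4: Ties present; correction factor C = 1 - 18/(11^3 - 11) = 0.986364. Corrected H = 1.260606 / 0.986364 = 1.278034.
Step 5: Under H0, H ~ chi^2(2); p-value = 0.527811.
Step 6: alpha = 0.05. fail to reject H0.

H = 1.2780, df = 2, p = 0.527811, fail to reject H0.


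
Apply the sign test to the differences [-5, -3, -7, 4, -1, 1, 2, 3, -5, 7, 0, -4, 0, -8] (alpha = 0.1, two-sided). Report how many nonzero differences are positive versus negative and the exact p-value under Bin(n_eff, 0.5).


Step 1: Discard zero differences. Original n = 14; n_eff = number of nonzero differences = 12.
Nonzero differences (with sign): -5, -3, -7, +4, -1, +1, +2, +3, -5, +7, -4, -8
Step 2: Count signs: positive = 5, negative = 7.
Step 3: Under H0: P(positive) = 0.5, so the number of positives S ~ Bin(12, 0.5).
Step 4: Two-sided exact p-value = sum of Bin(12,0.5) probabilities at or below the observed probability = 0.774414.
Step 5: alpha = 0.1. fail to reject H0.

n_eff = 12, pos = 5, neg = 7, p = 0.774414, fail to reject H0.


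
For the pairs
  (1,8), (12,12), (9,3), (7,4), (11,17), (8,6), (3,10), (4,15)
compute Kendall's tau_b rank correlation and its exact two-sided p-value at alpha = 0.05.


Step 1: Enumerate the 28 unordered pairs (i,j) with i<j and classify each by sign(x_j-x_i) * sign(y_j-y_i).
  (1,2):dx=+11,dy=+4->C; (1,3):dx=+8,dy=-5->D; (1,4):dx=+6,dy=-4->D; (1,5):dx=+10,dy=+9->C
  (1,6):dx=+7,dy=-2->D; (1,7):dx=+2,dy=+2->C; (1,8):dx=+3,dy=+7->C; (2,3):dx=-3,dy=-9->C
  (2,4):dx=-5,dy=-8->C; (2,5):dx=-1,dy=+5->D; (2,6):dx=-4,dy=-6->C; (2,7):dx=-9,dy=-2->C
  (2,8):dx=-8,dy=+3->D; (3,4):dx=-2,dy=+1->D; (3,5):dx=+2,dy=+14->C; (3,6):dx=-1,dy=+3->D
  (3,7):dx=-6,dy=+7->D; (3,8):dx=-5,dy=+12->D; (4,5):dx=+4,dy=+13->C; (4,6):dx=+1,dy=+2->C
  (4,7):dx=-4,dy=+6->D; (4,8):dx=-3,dy=+11->D; (5,6):dx=-3,dy=-11->C; (5,7):dx=-8,dy=-7->C
  (5,8):dx=-7,dy=-2->C; (6,7):dx=-5,dy=+4->D; (6,8):dx=-4,dy=+9->D; (7,8):dx=+1,dy=+5->C
Step 2: C = 15, D = 13, total pairs = 28.
Step 3: tau = (C - D)/(n(n-1)/2) = (15 - 13)/28 = 0.071429.
Step 4: Exact two-sided p-value (enumerate n! = 40320 permutations of y under H0): p = 0.904861.
Step 5: alpha = 0.05. fail to reject H0.

tau_b = 0.0714 (C=15, D=13), p = 0.904861, fail to reject H0.


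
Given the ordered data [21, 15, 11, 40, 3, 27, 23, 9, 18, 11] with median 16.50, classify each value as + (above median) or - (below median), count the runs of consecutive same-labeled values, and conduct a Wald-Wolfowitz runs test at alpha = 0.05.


Step 1: Compute median = 16.50; label A = above, B = below.
Labels in order: ABBABAABAB  (n_A = 5, n_B = 5)
Step 2: Count runs R = 8.
Step 3: Under H0 (random ordering), E[R] = 2*n_A*n_B/(n_A+n_B) + 1 = 2*5*5/10 + 1 = 6.0000.
        Var[R] = 2*n_A*n_B*(2*n_A*n_B - n_A - n_B) / ((n_A+n_B)^2 * (n_A+n_B-1)) = 2000/900 = 2.2222.
        SD[R] = 1.4907.
Step 4: Continuity-corrected z = (R - 0.5 - E[R]) / SD[R] = (8 - 0.5 - 6.0000) / 1.4907 = 1.0062.
Step 5: Two-sided p-value via normal approximation = 2*(1 - Phi(|z|)) = 0.314305.
Step 6: alpha = 0.05. fail to reject H0.

R = 8, z = 1.0062, p = 0.314305, fail to reject H0.


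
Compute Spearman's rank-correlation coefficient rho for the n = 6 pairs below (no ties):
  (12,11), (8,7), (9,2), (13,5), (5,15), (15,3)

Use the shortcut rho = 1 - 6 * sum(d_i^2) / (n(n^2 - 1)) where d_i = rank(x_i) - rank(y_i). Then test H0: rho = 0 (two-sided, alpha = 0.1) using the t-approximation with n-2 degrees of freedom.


Step 1: Rank x and y separately (midranks; no ties here).
rank(x): 12->4, 8->2, 9->3, 13->5, 5->1, 15->6
rank(y): 11->5, 7->4, 2->1, 5->3, 15->6, 3->2
Step 2: d_i = R_x(i) - R_y(i); compute d_i^2.
  (4-5)^2=1, (2-4)^2=4, (3-1)^2=4, (5-3)^2=4, (1-6)^2=25, (6-2)^2=16
sum(d^2) = 54.
Step 3: rho = 1 - 6*54 / (6*(6^2 - 1)) = 1 - 324/210 = -0.542857.
Step 4: Under H0, t = rho * sqrt((n-2)/(1-rho^2)) = -1.2928 ~ t(4).
Step 5: Two-sided p-value from the t-distribution with 4 df = 0.265703.
Step 6: alpha = 0.1. fail to reject H0.

rho = -0.5429, p = 0.265703, fail to reject H0 at alpha = 0.1.


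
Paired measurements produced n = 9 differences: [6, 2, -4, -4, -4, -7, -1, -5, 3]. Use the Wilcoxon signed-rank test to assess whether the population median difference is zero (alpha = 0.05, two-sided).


Step 1: Drop any zero differences (none here) and take |d_i|.
|d| = [6, 2, 4, 4, 4, 7, 1, 5, 3]
Step 2: Midrank |d_i| (ties get averaged ranks).
ranks: |6|->8, |2|->2, |4|->5, |4|->5, |4|->5, |7|->9, |1|->1, |5|->7, |3|->3
Step 3: Attach original signs; sum ranks with positive sign and with negative sign.
W+ = 8 + 2 + 3 = 13
W- = 5 + 5 + 5 + 9 + 1 + 7 = 32
(Check: W+ + W- = 45 should equal n(n+1)/2 = 45.)
Step 4: Test statistic W = min(W+, W-) = 13.
Step 5: Ties in |d|, so use the tie-corrected normal approximation.
        E[W] = n(n+1)/4 = 9*10/4 = 22.5.
        Tie groups: |d|=4 (t=3); sum(t^3 - t) = 24.
        Var[W] = n(n+1)(2n+1)/24 - sum(t^3-t)/48 = 1710/24 - 24/48 = 70.75.
        z = (W - E[W]) / sqrt(Var[W]) = (13 - 22.5) / 8.4113 = -1.1294.
        Two-sided p = 2*Phi(z) = 0.258715.
Step 6: alpha = 0.05. fail to reject H0.

W+ = 13, W- = 32, W = min = 13, p = 0.258715, fail to reject H0.


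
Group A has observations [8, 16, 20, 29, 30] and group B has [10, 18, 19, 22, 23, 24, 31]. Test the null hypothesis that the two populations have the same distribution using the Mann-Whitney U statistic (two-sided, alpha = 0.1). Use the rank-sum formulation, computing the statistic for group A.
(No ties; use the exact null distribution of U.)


Step 1: Combine and sort all 12 observations; assign midranks.
sorted (value, group): (8,X), (10,Y), (16,X), (18,Y), (19,Y), (20,X), (22,Y), (23,Y), (24,Y), (29,X), (30,X), (31,Y)
ranks: 8->1, 10->2, 16->3, 18->4, 19->5, 20->6, 22->7, 23->8, 24->9, 29->10, 30->11, 31->12
Step 2: Rank sum for X: R1 = 1 + 3 + 6 + 10 + 11 = 31.
Step 3: U_X = R1 - n1(n1+1)/2 = 31 - 5*6/2 = 31 - 15 = 16.
       U_Y = n1*n2 - U_X = 35 - 16 = 19.
Step 4: No ties, so the exact null distribution of U (based on enumerating the C(12,5) = 792 equally likely rank assignments) gives the two-sided p-value.
Step 5: p-value = 0.876263; compare to alpha = 0.1. fail to reject H0.

U_X = 16, p = 0.876263, fail to reject H0 at alpha = 0.1.


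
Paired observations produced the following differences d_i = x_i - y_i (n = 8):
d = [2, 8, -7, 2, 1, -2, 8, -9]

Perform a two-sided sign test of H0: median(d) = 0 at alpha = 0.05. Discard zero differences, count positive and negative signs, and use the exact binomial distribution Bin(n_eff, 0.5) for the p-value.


Step 1: Discard zero differences. Original n = 8; n_eff = number of nonzero differences = 8.
Nonzero differences (with sign): +2, +8, -7, +2, +1, -2, +8, -9
Step 2: Count signs: positive = 5, negative = 3.
Step 3: Under H0: P(positive) = 0.5, so the number of positives S ~ Bin(8, 0.5).
Step 4: Two-sided exact p-value = sum of Bin(8,0.5) probabilities at or below the observed probability = 0.726562.
Step 5: alpha = 0.05. fail to reject H0.

n_eff = 8, pos = 5, neg = 3, p = 0.726562, fail to reject H0.


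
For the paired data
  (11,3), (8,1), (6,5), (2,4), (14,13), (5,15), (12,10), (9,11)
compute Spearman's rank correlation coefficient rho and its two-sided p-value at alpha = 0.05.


Step 1: Rank x and y separately (midranks; no ties here).
rank(x): 11->6, 8->4, 6->3, 2->1, 14->8, 5->2, 12->7, 9->5
rank(y): 3->2, 1->1, 5->4, 4->3, 13->7, 15->8, 10->5, 11->6
Step 2: d_i = R_x(i) - R_y(i); compute d_i^2.
  (6-2)^2=16, (4-1)^2=9, (3-4)^2=1, (1-3)^2=4, (8-7)^2=1, (2-8)^2=36, (7-5)^2=4, (5-6)^2=1
sum(d^2) = 72.
Step 3: rho = 1 - 6*72 / (8*(8^2 - 1)) = 1 - 432/504 = 0.142857.
Step 4: Under H0, t = rho * sqrt((n-2)/(1-rho^2)) = 0.3536 ~ t(6).
Step 5: Two-sided p-value from the t-distribution with 6 df = 0.735765.
Step 6: alpha = 0.05. fail to reject H0.

rho = 0.1429, p = 0.735765, fail to reject H0 at alpha = 0.05.


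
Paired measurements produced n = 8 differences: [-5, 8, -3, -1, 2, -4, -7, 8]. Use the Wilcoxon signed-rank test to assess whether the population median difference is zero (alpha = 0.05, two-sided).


Step 1: Drop any zero differences (none here) and take |d_i|.
|d| = [5, 8, 3, 1, 2, 4, 7, 8]
Step 2: Midrank |d_i| (ties get averaged ranks).
ranks: |5|->5, |8|->7.5, |3|->3, |1|->1, |2|->2, |4|->4, |7|->6, |8|->7.5
Step 3: Attach original signs; sum ranks with positive sign and with negative sign.
W+ = 7.5 + 2 + 7.5 = 17
W- = 5 + 3 + 1 + 4 + 6 = 19
(Check: W+ + W- = 36 should equal n(n+1)/2 = 36.)
Step 4: Test statistic W = min(W+, W-) = 17.
Step 5: Ties in |d|, so use the tie-corrected normal approximation.
        E[W] = n(n+1)/4 = 8*9/4 = 18.
        Tie groups: |d|=8 (t=2); sum(t^3 - t) = 6.
        Var[W] = n(n+1)(2n+1)/24 - sum(t^3-t)/48 = 1224/24 - 6/48 = 50.875.
        z = (W - E[W]) / sqrt(Var[W]) = (17 - 18) / 7.1327 = -0.1402.
        Two-sided p = 2*Phi(z) = 0.888502.
Step 6: alpha = 0.05. fail to reject H0.

W+ = 17, W- = 19, W = min = 17, p = 0.888502, fail to reject H0.


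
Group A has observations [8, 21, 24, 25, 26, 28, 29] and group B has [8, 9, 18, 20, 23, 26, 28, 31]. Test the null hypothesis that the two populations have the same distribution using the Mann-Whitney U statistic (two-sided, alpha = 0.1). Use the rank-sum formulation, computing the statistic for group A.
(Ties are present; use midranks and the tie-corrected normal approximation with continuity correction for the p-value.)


Step 1: Combine and sort all 15 observations; assign midranks.
sorted (value, group): (8,X), (8,Y), (9,Y), (18,Y), (20,Y), (21,X), (23,Y), (24,X), (25,X), (26,X), (26,Y), (28,X), (28,Y), (29,X), (31,Y)
ranks: 8->1.5, 8->1.5, 9->3, 18->4, 20->5, 21->6, 23->7, 24->8, 25->9, 26->10.5, 26->10.5, 28->12.5, 28->12.5, 29->14, 31->15
Step 2: Rank sum for X: R1 = 1.5 + 6 + 8 + 9 + 10.5 + 12.5 + 14 = 61.5.
Step 3: U_X = R1 - n1(n1+1)/2 = 61.5 - 7*8/2 = 61.5 - 28 = 33.5.
       U_Y = n1*n2 - U_X = 56 - 33.5 = 22.5.
Step 4: Ties are present, so use the tie-corrected normal approximation (with continuity correction) for the p-value.
Step 5: p-value = 0.561784; compare to alpha = 0.1. fail to reject H0.

U_X = 33.5, p = 0.561784, fail to reject H0 at alpha = 0.1.


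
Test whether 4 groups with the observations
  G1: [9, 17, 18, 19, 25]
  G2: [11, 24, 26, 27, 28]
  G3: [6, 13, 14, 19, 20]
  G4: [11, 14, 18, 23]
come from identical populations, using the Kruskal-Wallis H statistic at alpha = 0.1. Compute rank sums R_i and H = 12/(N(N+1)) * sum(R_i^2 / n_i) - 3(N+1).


Step 1: Combine all N = 19 observations and assign midranks.
sorted (value, group, rank): (6,G3,1), (9,G1,2), (11,G2,3.5), (11,G4,3.5), (13,G3,5), (14,G3,6.5), (14,G4,6.5), (17,G1,8), (18,G1,9.5), (18,G4,9.5), (19,G1,11.5), (19,G3,11.5), (20,G3,13), (23,G4,14), (24,G2,15), (25,G1,16), (26,G2,17), (27,G2,18), (28,G2,19)
Step 2: Sum ranks within each group.
R_1 = 47 (n_1 = 5)
R_2 = 72.5 (n_2 = 5)
R_3 = 37 (n_3 = 5)
R_4 = 33.5 (n_4 = 4)
Step 3: H = 12/(N(N+1)) * sum(R_i^2/n_i) - 3(N+1)
     = 12/(19*20) * (47^2/5 + 72.5^2/5 + 37^2/5 + 33.5^2/4) - 3*20
     = 0.031579 * 2047.41 - 60
     = 4.655132.
Step 4: Ties present; correction factor C = 1 - 24/(19^3 - 19) = 0.996491. Corrected H = 4.655132 / 0.996491 = 4.671523.
Step 5: Under H0, H ~ chi^2(3); p-value = 0.197492.
Step 6: alpha = 0.1. fail to reject H0.

H = 4.6715, df = 3, p = 0.197492, fail to reject H0.


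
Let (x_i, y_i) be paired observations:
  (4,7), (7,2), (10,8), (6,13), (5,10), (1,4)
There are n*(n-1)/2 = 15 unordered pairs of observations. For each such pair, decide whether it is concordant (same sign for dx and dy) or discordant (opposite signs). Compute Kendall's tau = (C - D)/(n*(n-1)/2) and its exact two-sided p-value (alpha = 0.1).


Step 1: Enumerate the 15 unordered pairs (i,j) with i<j and classify each by sign(x_j-x_i) * sign(y_j-y_i).
  (1,2):dx=+3,dy=-5->D; (1,3):dx=+6,dy=+1->C; (1,4):dx=+2,dy=+6->C; (1,5):dx=+1,dy=+3->C
  (1,6):dx=-3,dy=-3->C; (2,3):dx=+3,dy=+6->C; (2,4):dx=-1,dy=+11->D; (2,5):dx=-2,dy=+8->D
  (2,6):dx=-6,dy=+2->D; (3,4):dx=-4,dy=+5->D; (3,5):dx=-5,dy=+2->D; (3,6):dx=-9,dy=-4->C
  (4,5):dx=-1,dy=-3->C; (4,6):dx=-5,dy=-9->C; (5,6):dx=-4,dy=-6->C
Step 2: C = 9, D = 6, total pairs = 15.
Step 3: tau = (C - D)/(n(n-1)/2) = (9 - 6)/15 = 0.200000.
Step 4: Exact two-sided p-value (enumerate n! = 720 permutations of y under H0): p = 0.719444.
Step 5: alpha = 0.1. fail to reject H0.

tau_b = 0.2000 (C=9, D=6), p = 0.719444, fail to reject H0.


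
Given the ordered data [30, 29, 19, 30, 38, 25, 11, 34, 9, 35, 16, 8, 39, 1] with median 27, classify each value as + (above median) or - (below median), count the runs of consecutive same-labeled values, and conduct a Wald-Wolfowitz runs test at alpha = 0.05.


Step 1: Compute median = 27; label A = above, B = below.
Labels in order: AABAABBABABBAB  (n_A = 7, n_B = 7)
Step 2: Count runs R = 10.
Step 3: Under H0 (random ordering), E[R] = 2*n_A*n_B/(n_A+n_B) + 1 = 2*7*7/14 + 1 = 8.0000.
        Var[R] = 2*n_A*n_B*(2*n_A*n_B - n_A - n_B) / ((n_A+n_B)^2 * (n_A+n_B-1)) = 8232/2548 = 3.2308.
        SD[R] = 1.7974.
Step 4: Continuity-corrected z = (R - 0.5 - E[R]) / SD[R] = (10 - 0.5 - 8.0000) / 1.7974 = 0.8345.
Step 5: Two-sided p-value via normal approximation = 2*(1 - Phi(|z|)) = 0.403986.
Step 6: alpha = 0.05. fail to reject H0.

R = 10, z = 0.8345, p = 0.403986, fail to reject H0.


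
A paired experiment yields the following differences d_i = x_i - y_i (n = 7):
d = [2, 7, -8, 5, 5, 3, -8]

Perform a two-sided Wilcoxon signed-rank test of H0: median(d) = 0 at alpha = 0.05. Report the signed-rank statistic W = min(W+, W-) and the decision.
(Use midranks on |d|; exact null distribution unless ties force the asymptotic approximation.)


Step 1: Drop any zero differences (none here) and take |d_i|.
|d| = [2, 7, 8, 5, 5, 3, 8]
Step 2: Midrank |d_i| (ties get averaged ranks).
ranks: |2|->1, |7|->5, |8|->6.5, |5|->3.5, |5|->3.5, |3|->2, |8|->6.5
Step 3: Attach original signs; sum ranks with positive sign and with negative sign.
W+ = 1 + 5 + 3.5 + 3.5 + 2 = 15
W- = 6.5 + 6.5 = 13
(Check: W+ + W- = 28 should equal n(n+1)/2 = 28.)
Step 4: Test statistic W = min(W+, W-) = 13.
Step 5: Ties in |d|, so use the tie-corrected normal approximation.
        E[W] = n(n+1)/4 = 7*8/4 = 14.
        Tie groups: |d|=5 (t=2), |d|=8 (t=2); sum(t^3 - t) = 12.
        Var[W] = n(n+1)(2n+1)/24 - sum(t^3-t)/48 = 840/24 - 12/48 = 34.75.
        z = (W - E[W]) / sqrt(Var[W]) = (13 - 14) / 5.8949 = -0.1696.
        Two-sided p = 2*Phi(z) = 0.865295.
Step 6: alpha = 0.05. fail to reject H0.

W+ = 15, W- = 13, W = min = 13, p = 0.865295, fail to reject H0.


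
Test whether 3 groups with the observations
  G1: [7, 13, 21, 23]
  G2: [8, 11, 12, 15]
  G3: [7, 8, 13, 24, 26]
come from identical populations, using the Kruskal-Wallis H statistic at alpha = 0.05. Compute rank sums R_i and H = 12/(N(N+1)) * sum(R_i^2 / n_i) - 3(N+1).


Step 1: Combine all N = 13 observations and assign midranks.
sorted (value, group, rank): (7,G1,1.5), (7,G3,1.5), (8,G2,3.5), (8,G3,3.5), (11,G2,5), (12,G2,6), (13,G1,7.5), (13,G3,7.5), (15,G2,9), (21,G1,10), (23,G1,11), (24,G3,12), (26,G3,13)
Step 2: Sum ranks within each group.
R_1 = 30 (n_1 = 4)
R_2 = 23.5 (n_2 = 4)
R_3 = 37.5 (n_3 = 5)
Step 3: H = 12/(N(N+1)) * sum(R_i^2/n_i) - 3(N+1)
     = 12/(13*14) * (30^2/4 + 23.5^2/4 + 37.5^2/5) - 3*14
     = 0.065934 * 644.312 - 42
     = 0.482143.
Step 4: Ties present; correction factor C = 1 - 18/(13^3 - 13) = 0.991758. Corrected H = 0.482143 / 0.991758 = 0.486150.
Step 5: Under H0, H ~ chi^2(2); p-value = 0.784213.
Step 6: alpha = 0.05. fail to reject H0.

H = 0.4861, df = 2, p = 0.784213, fail to reject H0.
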